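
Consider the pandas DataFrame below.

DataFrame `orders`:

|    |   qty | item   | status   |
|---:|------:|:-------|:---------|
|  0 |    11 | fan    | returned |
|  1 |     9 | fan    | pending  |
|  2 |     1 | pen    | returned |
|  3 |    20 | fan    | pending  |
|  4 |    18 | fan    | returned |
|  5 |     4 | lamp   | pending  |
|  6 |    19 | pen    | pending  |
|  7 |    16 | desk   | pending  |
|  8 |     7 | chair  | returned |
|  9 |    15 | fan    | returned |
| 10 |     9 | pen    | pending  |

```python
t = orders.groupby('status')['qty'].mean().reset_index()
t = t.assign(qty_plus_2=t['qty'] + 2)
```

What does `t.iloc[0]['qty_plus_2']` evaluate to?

14.8333333333

group by status, mean of qty:
status
pending     12.833333
returned    10.400000
Name: qty, dtype: float64
reset_index():
     status        qty
0   pending  12.833333
1  returned  10.400000
add column qty_plus_2 = t['qty'] + 2:
     status        qty  qty_plus_2
0   pending  12.833333   14.833333
1  returned  10.400000   12.400000
Finally, value at position 0, column 'qty_plus_2' = 14.8333333333.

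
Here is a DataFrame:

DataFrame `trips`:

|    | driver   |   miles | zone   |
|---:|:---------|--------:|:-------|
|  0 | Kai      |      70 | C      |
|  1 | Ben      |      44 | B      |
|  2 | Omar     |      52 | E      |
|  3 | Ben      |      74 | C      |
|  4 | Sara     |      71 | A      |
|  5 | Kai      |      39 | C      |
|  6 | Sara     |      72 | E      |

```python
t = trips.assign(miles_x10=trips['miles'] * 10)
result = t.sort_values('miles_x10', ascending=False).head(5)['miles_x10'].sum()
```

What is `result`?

3390

add column miles_x10 = trips['miles'] * 10:
  driver  miles zone  miles_x10
0    Kai     70    C        700
1    Ben     44    B        440
2   Omar     52    E        520
3    Ben     74    C        740
4   Sara     71    A        710
5    Kai     39    C        390
6   Sara     72    E        720
sort by miles_x10 descending:
  driver  miles zone  miles_x10
3    Ben     74    C        740
6   Sara     72    E        720
4   Sara     71    A        710
0    Kai     70    C        700
2   Omar     52    E        520
1    Ben     44    B        440
5    Kai     39    C        390
take first 5 rows:
  driver  miles zone  miles_x10
3    Ben     74    C        740
6   Sara     72    E        720
4   Sara     71    A        710
0    Kai     70    C        700
2   Omar     52    E        520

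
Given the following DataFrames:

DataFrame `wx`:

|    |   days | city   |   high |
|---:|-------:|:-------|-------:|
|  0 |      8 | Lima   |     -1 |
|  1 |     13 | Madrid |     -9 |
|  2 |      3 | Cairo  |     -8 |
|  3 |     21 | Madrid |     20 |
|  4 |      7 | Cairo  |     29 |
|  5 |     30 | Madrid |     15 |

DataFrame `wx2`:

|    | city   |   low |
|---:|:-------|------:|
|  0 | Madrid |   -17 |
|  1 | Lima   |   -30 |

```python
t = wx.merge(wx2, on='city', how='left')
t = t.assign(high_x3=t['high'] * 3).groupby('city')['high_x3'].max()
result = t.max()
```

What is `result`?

87

merge on 'city' (how='left') → 6 rows:
   days    city  high   low
0     8    Lima    -1 -30.0
1    13  Madrid    -9 -17.0
2     3   Cairo    -8   NaN
3    21  Madrid    20 -17.0
4     7   Cairo    29   NaN
5    30  Madrid    15 -17.0
add column high_x3 = t['high'] * 3:
   days    city  high   low  high_x3
0     8    Lima    -1 -30.0       -3
1    13  Madrid    -9 -17.0      -27
2     3   Cairo    -8   NaN      -24
3    21  Madrid    20 -17.0       60
4     7   Cairo    29   NaN       87
5    30  Madrid    15 -17.0       45
group by city, max of high_x3:
city
Cairo     87
Lima      -3
Madrid    60
Name: high_x3, dtype: int64
The max of the resulting series is 87.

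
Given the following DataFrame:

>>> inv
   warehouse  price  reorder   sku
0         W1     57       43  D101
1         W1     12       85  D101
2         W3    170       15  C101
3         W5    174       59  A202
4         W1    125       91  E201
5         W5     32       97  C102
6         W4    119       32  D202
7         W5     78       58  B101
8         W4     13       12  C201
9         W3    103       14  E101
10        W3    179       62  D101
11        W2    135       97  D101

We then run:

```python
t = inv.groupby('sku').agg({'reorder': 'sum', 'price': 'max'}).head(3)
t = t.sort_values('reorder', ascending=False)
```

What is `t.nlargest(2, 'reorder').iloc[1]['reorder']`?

58

group by sku: sum(reorder), max(price):
      reorder  price
sku                 
A202       59    174
B101       58     78
C101       15    170
C102       97     32
C201       12     13
D101      287    179
D202       32    119
E101       14    103
E201       91    125
take first 3 rows:
      reorder  price
sku                 
A202       59    174
B101       58     78
C101       15    170
sort by reorder descending:
      reorder  price
sku                 
A202       59    174
B101       58     78
C101       15    170
take 2 rows with largest reorder:
      reorder  price
sku                 
A202       59    174
B101       58     78
The value at position 1, column 'reorder' is 58.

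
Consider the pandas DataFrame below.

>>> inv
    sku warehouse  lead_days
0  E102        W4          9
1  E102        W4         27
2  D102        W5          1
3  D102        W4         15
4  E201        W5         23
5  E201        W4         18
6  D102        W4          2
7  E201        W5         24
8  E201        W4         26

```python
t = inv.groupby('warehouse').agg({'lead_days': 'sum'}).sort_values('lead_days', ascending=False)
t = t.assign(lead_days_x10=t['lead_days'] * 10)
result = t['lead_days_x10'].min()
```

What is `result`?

group by warehouse, sum of lead_days:
           lead_days
warehouse           
W4                97
W5                48
sort by lead_days descending:
           lead_days
warehouse           
W4                97
W5                48
add column lead_days_x10 = t['lead_days'] * 10:
           lead_days  lead_days_x10
warehouse                          
W4                97            970
W5                48            480
min of column 'lead_days_x10' → 480

480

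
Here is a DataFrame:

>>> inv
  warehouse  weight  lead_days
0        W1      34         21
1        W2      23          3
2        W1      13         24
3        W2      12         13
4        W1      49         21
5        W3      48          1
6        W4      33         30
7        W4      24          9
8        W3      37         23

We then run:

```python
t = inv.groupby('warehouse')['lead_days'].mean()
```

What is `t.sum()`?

group by warehouse, mean of lead_days:
warehouse
W1    22.0
W2     8.0
W3    12.0
W4    19.5
Name: lead_days, dtype: float64
Then the sum of the resulting series: 61.5

61.5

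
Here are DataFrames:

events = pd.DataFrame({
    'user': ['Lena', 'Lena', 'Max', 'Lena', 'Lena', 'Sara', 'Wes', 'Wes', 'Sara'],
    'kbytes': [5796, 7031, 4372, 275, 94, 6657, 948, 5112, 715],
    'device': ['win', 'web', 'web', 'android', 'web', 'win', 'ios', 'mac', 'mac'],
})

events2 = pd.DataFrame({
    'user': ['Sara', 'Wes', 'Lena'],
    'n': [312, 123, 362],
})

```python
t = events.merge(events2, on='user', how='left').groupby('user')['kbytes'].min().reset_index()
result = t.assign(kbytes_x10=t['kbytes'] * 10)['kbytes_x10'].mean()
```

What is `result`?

merge on 'user' (how='left') → 9 rows:
   user  kbytes   device      n
0  Lena    5796      win  362.0
1  Lena    7031      web  362.0
2   Max    4372      web    NaN
3  Lena     275  android  362.0
4  Lena      94      web  362.0
5  Sara    6657      win  312.0
6   Wes     948      ios  123.0
7   Wes    5112      mac  123.0
8  Sara     715      mac  312.0
group by user, min of kbytes:
user
Lena      94
Max     4372
Sara     715
Wes      948
Name: kbytes, dtype: int64
reset_index():
   user  kbytes
0  Lena      94
1   Max    4372
2  Sara     715
3   Wes     948
add column kbytes_x10 = t['kbytes'] * 10:
   user  kbytes  kbytes_x10
0  Lena      94         940
1   Max    4372       43720
2  Sara     715        7150
3   Wes     948        9480
Hence 15322.5.

15322.5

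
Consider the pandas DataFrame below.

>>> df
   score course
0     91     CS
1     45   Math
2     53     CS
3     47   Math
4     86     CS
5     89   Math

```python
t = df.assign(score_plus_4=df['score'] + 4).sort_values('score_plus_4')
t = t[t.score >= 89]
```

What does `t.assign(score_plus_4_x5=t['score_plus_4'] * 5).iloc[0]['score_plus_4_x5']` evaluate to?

add column score_plus_4 = df['score'] + 4:
   score course  score_plus_4
0     91     CS            95
1     45   Math            49
2     53     CS            57
3     47   Math            51
4     86     CS            90
5     89   Math            93
sort by score_plus_4:
   score course  score_plus_4
1     45   Math            49
3     47   Math            51
2     53     CS            57
4     86     CS            90
5     89   Math            93
0     91     CS            95
filter rows where score >= 89:
   score course  score_plus_4
5     89   Math            93
0     91     CS            95
add column score_plus_4_x5 = t['score_plus_4'] * 5:
   score course  score_plus_4  score_plus_4_x5
5     89   Math            93              465
0     91     CS            95              475
Taking the value at position 0, column 'score_plus_4_x5' gives 465.

465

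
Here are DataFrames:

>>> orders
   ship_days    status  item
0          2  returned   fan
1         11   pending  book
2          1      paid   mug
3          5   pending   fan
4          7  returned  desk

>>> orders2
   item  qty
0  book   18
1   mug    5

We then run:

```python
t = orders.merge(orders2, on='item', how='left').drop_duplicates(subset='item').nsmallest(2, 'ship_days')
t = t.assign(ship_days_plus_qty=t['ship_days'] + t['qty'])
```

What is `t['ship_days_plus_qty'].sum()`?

merge on 'item' (how='left') → 5 rows:
   ship_days    status  item   qty
0          2  returned   fan   NaN
1         11   pending  book  18.0
2          1      paid   mug   5.0
3          5   pending   fan   NaN
4          7  returned  desk   NaN
drop duplicate item (keep=first):
   ship_days    status  item   qty
0          2  returned   fan   NaN
1         11   pending  book  18.0
2          1      paid   mug   5.0
4          7  returned  desk   NaN
take 2 rows with smallest ship_days:
   ship_days    status item  qty
2          1      paid  mug  5.0
0          2  returned  fan  NaN
add column ship_days_plus_qty = t['ship_days'] + t['qty']:
   ship_days    status item  qty  ship_days_plus_qty
2          1      paid  mug  5.0                 6.0
0          2  returned  fan  NaN                 NaN
Then the sum of column 'ship_days_plus_qty': 6.0

6.0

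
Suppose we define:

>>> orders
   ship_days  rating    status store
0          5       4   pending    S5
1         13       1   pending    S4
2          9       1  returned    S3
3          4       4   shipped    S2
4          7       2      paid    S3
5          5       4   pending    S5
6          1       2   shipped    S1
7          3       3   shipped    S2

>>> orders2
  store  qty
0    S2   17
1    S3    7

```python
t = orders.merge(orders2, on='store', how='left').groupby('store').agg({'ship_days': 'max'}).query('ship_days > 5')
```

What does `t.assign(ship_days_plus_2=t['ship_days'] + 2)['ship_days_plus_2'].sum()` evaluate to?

26

merge on 'store' (how='left') → 8 rows:
   ship_days  rating    status store   qty
0          5       4   pending    S5   NaN
1         13       1   pending    S4   NaN
2          9       1  returned    S3   7.0
3          4       4   shipped    S2  17.0
4          7       2      paid    S3   7.0
5          5       4   pending    S5   NaN
6          1       2   shipped    S1   NaN
7          3       3   shipped    S2  17.0
group by store, max of ship_days:
       ship_days
store           
S1             1
S2             4
S3             9
S4            13
S5             5
filter rows where ship_days > 5:
       ship_days
store           
S3             9
S4            13
add column ship_days_plus_2 = t['ship_days'] + 2:
       ship_days  ship_days_plus_2
store                             
S3             9                11
S4            13                15
The sum of column 'ship_days_plus_2' is 26.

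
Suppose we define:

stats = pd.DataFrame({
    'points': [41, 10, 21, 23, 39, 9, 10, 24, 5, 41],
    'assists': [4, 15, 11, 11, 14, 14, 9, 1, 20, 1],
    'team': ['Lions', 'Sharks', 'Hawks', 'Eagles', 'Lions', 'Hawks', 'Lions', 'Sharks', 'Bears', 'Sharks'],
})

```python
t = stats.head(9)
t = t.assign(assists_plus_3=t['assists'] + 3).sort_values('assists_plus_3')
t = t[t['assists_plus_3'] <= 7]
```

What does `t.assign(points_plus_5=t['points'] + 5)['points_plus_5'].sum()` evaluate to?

75

take first 9 rows:
   points  assists    team
0      41        4   Lions
1      10       15  Sharks
2      21       11   Hawks
3      23       11  Eagles
4      39       14   Lions
5       9       14   Hawks
6      10        9   Lions
7      24        1  Sharks
8       5       20   Bears
add column assists_plus_3 = t['assists'] + 3:
   points  assists    team  assists_plus_3
0      41        4   Lions               7
1      10       15  Sharks              18
2      21       11   Hawks              14
3      23       11  Eagles              14
4      39       14   Lions              17
5       9       14   Hawks              17
6      10        9   Lions              12
7      24        1  Sharks               4
8       5       20   Bears              23
sort by assists_plus_3:
   points  assists    team  assists_plus_3
7      24        1  Sharks               4
0      41        4   Lions               7
6      10        9   Lions              12
2      21       11   Hawks              14
3      23       11  Eagles              14
4      39       14   Lions              17
5       9       14   Hawks              17
1      10       15  Sharks              18
8       5       20   Bears              23
filter rows where assists_plus_3 <= 7:
   points  assists    team  assists_plus_3
7      24        1  Sharks               4
0      41        4   Lions               7
add column points_plus_5 = t['points'] + 5:
   points  assists    team  assists_plus_3  points_plus_5
7      24        1  Sharks               4             29
0      41        4   Lions               7             46
sum of column 'points_plus_5' → 75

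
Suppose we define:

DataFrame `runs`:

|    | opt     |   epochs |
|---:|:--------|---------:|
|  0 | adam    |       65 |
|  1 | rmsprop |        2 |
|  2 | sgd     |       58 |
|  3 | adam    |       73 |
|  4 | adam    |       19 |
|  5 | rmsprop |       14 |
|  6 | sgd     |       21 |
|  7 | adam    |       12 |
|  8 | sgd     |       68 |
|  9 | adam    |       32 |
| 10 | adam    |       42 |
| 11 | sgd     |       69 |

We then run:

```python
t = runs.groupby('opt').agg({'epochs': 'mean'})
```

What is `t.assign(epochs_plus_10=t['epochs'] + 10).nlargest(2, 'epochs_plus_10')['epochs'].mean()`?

group by opt, mean of epochs:
         epochs
opt            
adam       40.5
rmsprop     8.0
sgd        54.0
add column epochs_plus_10 = t['epochs'] + 10:
         epochs  epochs_plus_10
opt                            
adam       40.5            50.5
rmsprop     8.0            18.0
sgd        54.0            64.0
take 2 rows with largest epochs_plus_10:
      epochs  epochs_plus_10
opt                         
sgd     54.0            64.0
adam    40.5            50.5
mean of column 'epochs' → 47.25

47.25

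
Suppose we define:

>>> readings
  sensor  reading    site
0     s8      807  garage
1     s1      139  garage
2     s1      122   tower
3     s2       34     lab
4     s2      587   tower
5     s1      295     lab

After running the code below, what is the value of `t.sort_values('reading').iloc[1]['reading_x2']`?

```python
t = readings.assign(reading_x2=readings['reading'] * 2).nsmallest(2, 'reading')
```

add column reading_x2 = readings['reading'] * 2:
  sensor  reading    site  reading_x2
0     s8      807  garage        1614
1     s1      139  garage         278
2     s1      122   tower         244
3     s2       34     lab          68
4     s2      587   tower        1174
5     s1      295     lab         590
take 2 rows with smallest reading:
  sensor  reading   site  reading_x2
3     s2       34    lab          68
2     s1      122  tower         244
sort by reading:
  sensor  reading   site  reading_x2
3     s2       34    lab          68
2     s1      122  tower         244
Taking the value at position 1, column 'reading_x2' gives 244.

244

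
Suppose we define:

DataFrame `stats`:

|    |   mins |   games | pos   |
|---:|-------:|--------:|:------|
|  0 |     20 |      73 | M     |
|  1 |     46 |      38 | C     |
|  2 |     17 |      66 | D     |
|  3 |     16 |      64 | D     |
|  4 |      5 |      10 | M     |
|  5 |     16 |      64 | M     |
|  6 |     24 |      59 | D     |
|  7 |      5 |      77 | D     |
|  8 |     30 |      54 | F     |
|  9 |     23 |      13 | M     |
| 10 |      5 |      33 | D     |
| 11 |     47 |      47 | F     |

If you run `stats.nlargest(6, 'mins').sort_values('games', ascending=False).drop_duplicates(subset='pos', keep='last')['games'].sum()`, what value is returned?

157

take 6 rows with largest mins:
    mins  games pos
11    47     47   F
1     46     38   C
8     30     54   F
6     24     59   D
9     23     13   M
0     20     73   M
sort by games descending:
    mins  games pos
0     20     73   M
6     24     59   D
8     30     54   F
11    47     47   F
1     46     38   C
9     23     13   M
drop duplicate pos (keep=last):
    mins  games pos
6     24     59   D
11    47     47   F
1     46     38   C
9     23     13   M
Then the sum of column 'games': 157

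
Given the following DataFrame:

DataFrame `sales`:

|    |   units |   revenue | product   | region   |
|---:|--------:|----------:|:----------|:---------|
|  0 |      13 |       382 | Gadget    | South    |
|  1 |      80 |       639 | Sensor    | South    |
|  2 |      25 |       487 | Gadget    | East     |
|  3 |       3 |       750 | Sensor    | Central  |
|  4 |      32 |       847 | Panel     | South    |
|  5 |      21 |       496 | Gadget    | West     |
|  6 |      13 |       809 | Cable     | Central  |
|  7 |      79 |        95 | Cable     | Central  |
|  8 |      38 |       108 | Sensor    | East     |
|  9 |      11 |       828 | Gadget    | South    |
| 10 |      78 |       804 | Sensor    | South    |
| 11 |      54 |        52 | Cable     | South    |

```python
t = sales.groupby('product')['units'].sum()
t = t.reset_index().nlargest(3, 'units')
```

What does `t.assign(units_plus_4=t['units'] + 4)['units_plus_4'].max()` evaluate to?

203

group by product, sum of units:
product
Cable     146
Gadget     70
Panel      32
Sensor    199
Name: units, dtype: int64
reset_index():
  product  units
0   Cable    146
1  Gadget     70
2   Panel     32
3  Sensor    199
take 3 rows with largest units:
  product  units
3  Sensor    199
0   Cable    146
1  Gadget     70
add column units_plus_4 = t['units'] + 4:
  product  units  units_plus_4
3  Sensor    199           203
0   Cable    146           150
1  Gadget     70            74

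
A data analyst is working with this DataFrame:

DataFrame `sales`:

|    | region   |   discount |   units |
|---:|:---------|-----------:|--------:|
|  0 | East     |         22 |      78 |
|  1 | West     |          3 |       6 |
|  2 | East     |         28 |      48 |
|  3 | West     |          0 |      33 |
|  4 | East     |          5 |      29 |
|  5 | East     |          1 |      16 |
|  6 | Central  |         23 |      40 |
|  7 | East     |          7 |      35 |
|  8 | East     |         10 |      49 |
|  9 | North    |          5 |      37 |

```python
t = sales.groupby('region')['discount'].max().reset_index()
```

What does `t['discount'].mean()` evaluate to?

14.75

group by region, max of discount:
region
Central    23
East       28
North       5
West        3
Name: discount, dtype: int64
reset_index():
    region  discount
0  Central        23
1     East        28
2    North         5
3     West         3
Then the mean of column 'discount': 14.75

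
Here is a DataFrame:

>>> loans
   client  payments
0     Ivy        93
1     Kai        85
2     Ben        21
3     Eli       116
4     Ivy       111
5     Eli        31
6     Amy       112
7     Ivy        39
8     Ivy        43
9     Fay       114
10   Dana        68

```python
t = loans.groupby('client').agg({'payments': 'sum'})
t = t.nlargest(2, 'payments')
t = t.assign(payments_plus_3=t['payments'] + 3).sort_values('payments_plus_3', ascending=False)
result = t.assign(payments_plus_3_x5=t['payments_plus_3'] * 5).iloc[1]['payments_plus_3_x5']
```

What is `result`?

group by client, sum of payments:
        payments
client          
Amy          112
Ben           21
Dana          68
Eli          147
Fay          114
Ivy          286
Kai           85
take 2 rows with largest payments:
        payments
client          
Ivy          286
Eli          147
add column payments_plus_3 = t['payments'] + 3:
        payments  payments_plus_3
client                           
Ivy          286              289
Eli          147              150
sort by payments_plus_3 descending:
        payments  payments_plus_3
client                           
Ivy          286              289
Eli          147              150
add column payments_plus_3_x5 = t['payments_plus_3'] * 5:
        payments  payments_plus_3  payments_plus_3_x5
client                                               
Ivy          286              289                1445
Eli          147              150                 750
The value at position 1, column 'payments_plus_3_x5' is 750.

750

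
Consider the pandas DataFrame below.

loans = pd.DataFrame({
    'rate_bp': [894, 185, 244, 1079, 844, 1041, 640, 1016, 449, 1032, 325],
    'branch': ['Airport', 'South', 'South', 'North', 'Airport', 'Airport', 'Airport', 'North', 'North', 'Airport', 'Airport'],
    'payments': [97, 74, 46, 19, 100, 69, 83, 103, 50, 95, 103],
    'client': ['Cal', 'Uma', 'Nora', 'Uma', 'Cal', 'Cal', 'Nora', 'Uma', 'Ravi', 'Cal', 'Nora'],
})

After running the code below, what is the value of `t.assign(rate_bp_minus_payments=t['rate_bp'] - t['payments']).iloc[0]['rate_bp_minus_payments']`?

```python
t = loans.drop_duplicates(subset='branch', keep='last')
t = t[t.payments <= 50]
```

198

drop duplicate branch (keep=last):
    rate_bp   branch  payments client
2       244    South        46   Nora
8       449    North        50   Ravi
10      325  Airport       103   Nora
filter rows where payments <= 50:
   rate_bp branch  payments client
2      244  South        46   Nora
8      449  North        50   Ravi
add column rate_bp_minus_payments = t['rate_bp'] - t['payments']:
   rate_bp branch  payments client  rate_bp_minus_payments
2      244  South        46   Nora                     198
8      449  North        50   Ravi                     399
So iloc[0]['rate_bp_minus_payments'] = 198.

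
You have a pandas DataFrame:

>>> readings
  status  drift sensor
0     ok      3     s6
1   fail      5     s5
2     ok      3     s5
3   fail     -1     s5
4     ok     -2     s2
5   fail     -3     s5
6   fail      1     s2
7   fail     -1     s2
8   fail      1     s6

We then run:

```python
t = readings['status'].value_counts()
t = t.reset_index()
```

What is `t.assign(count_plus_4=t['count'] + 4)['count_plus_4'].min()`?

7

value_counts of status:
status
fail    6
ok      3
Name: count, dtype: int64
reset_index():
  status  count
0   fail      6
1     ok      3
add column count_plus_4 = t['count'] + 4:
  status  count  count_plus_4
0   fail      6            10
1     ok      3             7
Taking the min of column 'count_plus_4' gives 7.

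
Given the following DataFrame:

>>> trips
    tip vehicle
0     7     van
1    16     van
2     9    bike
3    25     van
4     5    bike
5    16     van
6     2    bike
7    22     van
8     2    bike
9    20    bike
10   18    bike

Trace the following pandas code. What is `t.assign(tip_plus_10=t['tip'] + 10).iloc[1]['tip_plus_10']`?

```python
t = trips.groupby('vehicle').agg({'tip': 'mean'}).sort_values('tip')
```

group by vehicle, mean of tip:
               tip
vehicle           
bike      9.333333
van      17.200000
sort by tip:
               tip
vehicle           
bike      9.333333
van      17.200000
add column tip_plus_10 = t['tip'] + 10:
               tip  tip_plus_10
vehicle                        
bike      9.333333    19.333333
van      17.200000    27.200000
Taking the value at position 1, column 'tip_plus_10' gives 27.2.

27.2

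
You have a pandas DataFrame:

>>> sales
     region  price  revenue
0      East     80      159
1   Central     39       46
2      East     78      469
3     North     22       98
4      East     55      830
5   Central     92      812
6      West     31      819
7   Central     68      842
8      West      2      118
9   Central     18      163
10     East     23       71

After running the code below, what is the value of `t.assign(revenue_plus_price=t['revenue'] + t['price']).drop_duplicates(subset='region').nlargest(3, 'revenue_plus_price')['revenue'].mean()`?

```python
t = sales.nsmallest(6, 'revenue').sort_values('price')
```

take 6 rows with smallest revenue:
     region  price  revenue
1   Central     39       46
10     East     23       71
3     North     22       98
8      West      2      118
0      East     80      159
9   Central     18      163
sort by price:
     region  price  revenue
8      West      2      118
9   Central     18      163
3     North     22       98
10     East     23       71
1   Central     39       46
0      East     80      159
add column revenue_plus_price = t['revenue'] + t['price']:
     region  price  revenue  revenue_plus_price
8      West      2      118                 120
9   Central     18      163                 181
3     North     22       98                 120
10     East     23       71                  94
1   Central     39       46                  85
0      East     80      159                 239
drop duplicate region (keep=first):
     region  price  revenue  revenue_plus_price
8      West      2      118                 120
9   Central     18      163                 181
3     North     22       98                 120
10     East     23       71                  94
take 3 rows with largest revenue_plus_price:
    region  price  revenue  revenue_plus_price
9  Central     18      163                 181
8     West      2      118                 120
3    North     22       98                 120
So mean() = 126.333333333.

126.333333333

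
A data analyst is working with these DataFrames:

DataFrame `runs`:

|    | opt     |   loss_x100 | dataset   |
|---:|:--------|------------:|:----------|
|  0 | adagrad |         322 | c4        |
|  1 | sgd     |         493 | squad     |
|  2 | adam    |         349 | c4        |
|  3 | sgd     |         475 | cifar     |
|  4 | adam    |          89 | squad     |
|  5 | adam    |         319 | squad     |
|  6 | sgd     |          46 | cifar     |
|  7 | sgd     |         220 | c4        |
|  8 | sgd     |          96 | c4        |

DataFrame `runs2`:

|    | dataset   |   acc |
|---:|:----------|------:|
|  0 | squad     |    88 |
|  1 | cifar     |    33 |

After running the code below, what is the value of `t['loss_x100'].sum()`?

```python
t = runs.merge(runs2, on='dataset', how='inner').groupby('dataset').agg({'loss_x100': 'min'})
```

135

merge on 'dataset' (how='inner') → 5 rows:
    opt  loss_x100 dataset  acc
0   sgd        493   squad   88
1   sgd        475   cifar   33
2  adam         89   squad   88
3  adam        319   squad   88
4   sgd         46   cifar   33
group by dataset, min of loss_x100:
         loss_x100
dataset           
cifar           46
squad           89
Taking the sum of column 'loss_x100' gives 135.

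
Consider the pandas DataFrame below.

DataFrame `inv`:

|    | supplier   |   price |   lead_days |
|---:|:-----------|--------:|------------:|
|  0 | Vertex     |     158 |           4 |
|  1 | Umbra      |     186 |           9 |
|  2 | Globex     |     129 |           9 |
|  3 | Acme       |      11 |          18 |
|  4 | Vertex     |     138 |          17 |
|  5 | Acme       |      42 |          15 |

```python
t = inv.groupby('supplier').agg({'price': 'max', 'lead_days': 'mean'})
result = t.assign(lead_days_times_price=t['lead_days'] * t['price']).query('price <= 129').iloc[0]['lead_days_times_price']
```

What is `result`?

693.0

group by supplier: max(price), mean(lead_days):
          price  lead_days
supplier                  
Acme         42       16.5
Globex      129        9.0
Umbra       186        9.0
Vertex      158       10.5
add column lead_days_times_price = t['lead_days'] * t['price']:
          price  lead_days  lead_days_times_price
supplier                                         
Acme         42       16.5                  693.0
Globex      129        9.0                 1161.0
Umbra       186        9.0                 1674.0
Vertex      158       10.5                 1659.0
filter rows where price <= 129:
          price  lead_days  lead_days_times_price
supplier                                         
Acme         42       16.5                  693.0
Globex      129        9.0                 1161.0
The value at position 0, column 'lead_days_times_price' is 693.0.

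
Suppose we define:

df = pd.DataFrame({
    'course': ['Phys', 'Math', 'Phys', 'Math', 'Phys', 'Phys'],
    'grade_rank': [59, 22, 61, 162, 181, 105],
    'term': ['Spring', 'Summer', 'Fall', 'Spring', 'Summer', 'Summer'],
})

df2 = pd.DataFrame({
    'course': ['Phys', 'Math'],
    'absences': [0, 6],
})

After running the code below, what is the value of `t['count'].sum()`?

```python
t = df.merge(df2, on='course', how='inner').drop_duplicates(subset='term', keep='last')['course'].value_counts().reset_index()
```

merge on 'course' (how='inner') → 6 rows:
  course  grade_rank    term  absences
0   Phys          59  Spring         0
1   Math          22  Summer         6
2   Phys          61    Fall         0
3   Math         162  Spring         6
4   Phys         181  Summer         0
5   Phys         105  Summer         0
drop duplicate term (keep=last):
  course  grade_rank    term  absences
2   Phys          61    Fall         0
3   Math         162  Spring         6
5   Phys         105  Summer         0
value_counts of course:
course
Phys    2
Math    1
Name: count, dtype: int64
reset_index():
  course  count
0   Phys      2
1   Math      1
Then the sum of column 'count': 3

3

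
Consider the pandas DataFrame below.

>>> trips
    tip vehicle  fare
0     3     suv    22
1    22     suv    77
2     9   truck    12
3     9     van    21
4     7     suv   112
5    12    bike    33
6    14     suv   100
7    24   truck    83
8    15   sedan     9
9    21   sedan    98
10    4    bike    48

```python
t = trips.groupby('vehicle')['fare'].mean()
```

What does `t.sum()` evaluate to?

group by vehicle, mean of fare:
vehicle
bike     40.50
sedan    53.50
suv      77.75
truck    47.50
van      21.00
Name: fare, dtype: float64
Reading off the sum of the resulting series, we get 240.25.

240.25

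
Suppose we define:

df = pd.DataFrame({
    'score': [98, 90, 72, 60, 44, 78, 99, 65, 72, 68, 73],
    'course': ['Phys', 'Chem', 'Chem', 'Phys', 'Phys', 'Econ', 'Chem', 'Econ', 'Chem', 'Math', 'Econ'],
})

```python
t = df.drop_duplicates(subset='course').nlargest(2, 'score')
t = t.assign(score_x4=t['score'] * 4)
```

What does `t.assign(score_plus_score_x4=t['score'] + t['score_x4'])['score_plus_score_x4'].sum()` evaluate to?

940

drop duplicate course (keep=first):
   score course
0     98   Phys
1     90   Chem
5     78   Econ
9     68   Math
take 2 rows with largest score:
   score course
0     98   Phys
1     90   Chem
add column score_x4 = t['score'] * 4:
   score course  score_x4
0     98   Phys       392
1     90   Chem       360
add column score_plus_score_x4 = t['score'] + t['score_x4']:
   score course  score_x4  score_plus_score_x4
0     98   Phys       392                  490
1     90   Chem       360                  450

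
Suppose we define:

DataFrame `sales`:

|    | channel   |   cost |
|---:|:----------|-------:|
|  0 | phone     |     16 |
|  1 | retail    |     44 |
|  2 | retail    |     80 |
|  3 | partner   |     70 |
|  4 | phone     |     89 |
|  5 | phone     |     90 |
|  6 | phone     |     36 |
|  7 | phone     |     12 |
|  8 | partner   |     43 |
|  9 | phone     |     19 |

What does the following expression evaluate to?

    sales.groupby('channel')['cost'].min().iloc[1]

group by channel, min of cost:
channel
partner    43
phone      12
retail     44
Name: cost, dtype: int64
Taking the value at position 1 gives 12.

12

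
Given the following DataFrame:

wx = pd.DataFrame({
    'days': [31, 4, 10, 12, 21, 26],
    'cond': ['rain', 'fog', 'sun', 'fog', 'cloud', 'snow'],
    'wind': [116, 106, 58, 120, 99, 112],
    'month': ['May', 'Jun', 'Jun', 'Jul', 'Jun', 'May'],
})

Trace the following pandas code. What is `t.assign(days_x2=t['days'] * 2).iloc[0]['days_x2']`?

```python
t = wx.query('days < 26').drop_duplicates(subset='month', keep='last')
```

filter rows where days < 26:
   days   cond  wind month
1     4    fog   106   Jun
2    10    sun    58   Jun
3    12    fog   120   Jul
4    21  cloud    99   Jun
drop duplicate month (keep=last):
   days   cond  wind month
3    12    fog   120   Jul
4    21  cloud    99   Jun
add column days_x2 = t['days'] * 2:
   days   cond  wind month  days_x2
3    12    fog   120   Jul       24
4    21  cloud    99   Jun       42
Finally, value at position 0, column 'days_x2' = 24.

24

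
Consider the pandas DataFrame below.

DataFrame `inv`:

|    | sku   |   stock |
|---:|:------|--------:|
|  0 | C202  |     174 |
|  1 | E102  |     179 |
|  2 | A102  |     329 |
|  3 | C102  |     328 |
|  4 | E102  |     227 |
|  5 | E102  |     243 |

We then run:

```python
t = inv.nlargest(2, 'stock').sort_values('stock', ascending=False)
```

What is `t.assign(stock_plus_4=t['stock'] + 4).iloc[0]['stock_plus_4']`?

take 2 rows with largest stock:
    sku  stock
2  A102    329
3  C102    328
sort by stock descending:
    sku  stock
2  A102    329
3  C102    328
add column stock_plus_4 = t['stock'] + 4:
    sku  stock  stock_plus_4
2  A102    329           333
3  C102    328           332
Hence 333.

333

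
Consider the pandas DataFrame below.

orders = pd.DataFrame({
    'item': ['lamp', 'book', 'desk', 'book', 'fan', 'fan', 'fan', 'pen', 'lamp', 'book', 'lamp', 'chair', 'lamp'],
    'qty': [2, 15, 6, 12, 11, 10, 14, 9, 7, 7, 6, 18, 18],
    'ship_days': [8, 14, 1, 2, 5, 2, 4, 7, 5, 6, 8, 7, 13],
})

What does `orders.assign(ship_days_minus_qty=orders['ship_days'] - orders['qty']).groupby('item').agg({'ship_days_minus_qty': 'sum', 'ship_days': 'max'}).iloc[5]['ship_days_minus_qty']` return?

add column ship_days_minus_qty = orders['ship_days'] - orders['qty']:
     item  qty  ship_days  ship_days_minus_qty
0    lamp    2          8                    6
1    book   15         14                   -1
2    desk    6          1                   -5
3    book   12          2                  -10
4     fan   11          5                   -6
5     fan   10          2                   -8
6     fan   14          4                  -10
7     pen    9          7                   -2
8    lamp    7          5                   -2
9    book    7          6                   -1
10   lamp    6          8                    2
11  chair   18          7                  -11
12   lamp   18         13                   -5
group by item: sum(ship_days_minus_qty), max(ship_days):
       ship_days_minus_qty  ship_days
item                                 
book                   -12         14
chair                  -11          7
desk                    -5          1
fan                    -24          5
lamp                     1         13
pen                     -2          7

-2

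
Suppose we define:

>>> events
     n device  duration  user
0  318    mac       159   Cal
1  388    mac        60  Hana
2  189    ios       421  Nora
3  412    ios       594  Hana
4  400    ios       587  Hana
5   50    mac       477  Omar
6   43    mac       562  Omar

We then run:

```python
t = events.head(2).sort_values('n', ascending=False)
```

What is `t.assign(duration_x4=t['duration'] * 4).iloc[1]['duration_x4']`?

636

take first 2 rows:
     n device  duration  user
0  318    mac       159   Cal
1  388    mac        60  Hana
sort by n descending:
     n device  duration  user
1  388    mac        60  Hana
0  318    mac       159   Cal
add column duration_x4 = t['duration'] * 4:
     n device  duration  user  duration_x4
1  388    mac        60  Hana          240
0  318    mac       159   Cal          636
Hence 636.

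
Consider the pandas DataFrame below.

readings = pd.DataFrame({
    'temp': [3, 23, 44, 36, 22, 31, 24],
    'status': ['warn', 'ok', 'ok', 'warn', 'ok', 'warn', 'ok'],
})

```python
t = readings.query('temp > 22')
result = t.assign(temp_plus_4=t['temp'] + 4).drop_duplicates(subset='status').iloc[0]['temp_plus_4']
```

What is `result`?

filter rows where temp > 22:
   temp status
1    23     ok
2    44     ok
3    36   warn
5    31   warn
6    24     ok
add column temp_plus_4 = t['temp'] + 4:
   temp status  temp_plus_4
1    23     ok           27
2    44     ok           48
3    36   warn           40
5    31   warn           35
6    24     ok           28
drop duplicate status (keep=first):
   temp status  temp_plus_4
1    23     ok           27
3    36   warn           40

27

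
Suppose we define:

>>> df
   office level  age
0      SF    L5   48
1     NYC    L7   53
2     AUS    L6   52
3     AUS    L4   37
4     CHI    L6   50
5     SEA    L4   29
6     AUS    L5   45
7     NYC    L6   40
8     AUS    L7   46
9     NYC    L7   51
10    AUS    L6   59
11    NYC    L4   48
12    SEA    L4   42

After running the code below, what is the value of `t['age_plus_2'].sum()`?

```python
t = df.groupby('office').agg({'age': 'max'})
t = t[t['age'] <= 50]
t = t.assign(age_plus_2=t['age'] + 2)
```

group by office, max of age:
        age
office     
AUS      59
CHI      50
NYC      53
SEA      42
SF       48
filter rows where age <= 50:
        age
office     
CHI      50
SEA      42
SF       48
add column age_plus_2 = t['age'] + 2:
        age  age_plus_2
office                 
CHI      50          52
SEA      42          44
SF       48          50
Then the sum of column 'age_plus_2': 146

146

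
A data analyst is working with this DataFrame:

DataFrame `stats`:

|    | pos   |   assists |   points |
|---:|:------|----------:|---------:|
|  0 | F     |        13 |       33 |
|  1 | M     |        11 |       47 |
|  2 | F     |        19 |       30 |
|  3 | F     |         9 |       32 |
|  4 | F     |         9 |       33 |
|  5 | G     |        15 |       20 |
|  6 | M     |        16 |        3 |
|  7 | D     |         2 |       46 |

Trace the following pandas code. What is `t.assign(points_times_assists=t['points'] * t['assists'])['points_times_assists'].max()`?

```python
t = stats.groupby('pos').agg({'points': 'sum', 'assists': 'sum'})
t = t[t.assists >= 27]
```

6400

group by pos: sum(points), sum(assists):
     points  assists
pos                 
D        46        2
F       128       50
G        20       15
M        50       27
filter rows where assists >= 27:
     points  assists
pos                 
F       128       50
M        50       27
add column points_times_assists = t['points'] * t['assists']:
     points  assists  points_times_assists
pos                                       
F       128       50                  6400
M        50       27                  1350
Hence 6400.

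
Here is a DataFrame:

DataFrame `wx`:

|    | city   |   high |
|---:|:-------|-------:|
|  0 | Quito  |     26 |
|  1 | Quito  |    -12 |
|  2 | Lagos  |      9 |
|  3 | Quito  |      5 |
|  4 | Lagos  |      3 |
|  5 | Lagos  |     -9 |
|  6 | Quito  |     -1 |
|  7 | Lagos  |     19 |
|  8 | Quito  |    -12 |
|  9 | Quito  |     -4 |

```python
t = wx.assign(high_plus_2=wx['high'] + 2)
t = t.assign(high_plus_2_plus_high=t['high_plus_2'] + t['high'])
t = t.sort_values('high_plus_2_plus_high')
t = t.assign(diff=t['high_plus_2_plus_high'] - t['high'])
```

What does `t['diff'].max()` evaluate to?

28

add column high_plus_2 = wx['high'] + 2:
    city  high  high_plus_2
0  Quito    26           28
1  Quito   -12          -10
2  Lagos     9           11
3  Quito     5            7
4  Lagos     3            5
5  Lagos    -9           -7
6  Quito    -1            1
7  Lagos    19           21
8  Quito   -12          -10
9  Quito    -4           -2
add column high_plus_2_plus_high = t['high_plus_2'] + t['high']:
    city  high  high_plus_2  high_plus_2_plus_high
0  Quito    26           28                     54
1  Quito   -12          -10                    -22
2  Lagos     9           11                     20
3  Quito     5            7                     12
4  Lagos     3            5                      8
5  Lagos    -9           -7                    -16
6  Quito    -1            1                      0
7  Lagos    19           21                     40
8  Quito   -12          -10                    -22
9  Quito    -4           -2                     -6
sort by high_plus_2_plus_high:
    city  high  high_plus_2  high_plus_2_plus_high
1  Quito   -12          -10                    -22
8  Quito   -12          -10                    -22
5  Lagos    -9           -7                    -16
9  Quito    -4           -2                     -6
6  Quito    -1            1                      0
4  Lagos     3            5                      8
3  Quito     5            7                     12
2  Lagos     9           11                     20
7  Lagos    19           21                     40
0  Quito    26           28                     54
add column diff = t['high_plus_2_plus_high'] - t['high']:
    city  high  high_plus_2  high_plus_2_plus_high  diff
1  Quito   -12          -10                    -22   -10
8  Quito   -12          -10                    -22   -10
5  Lagos    -9           -7                    -16    -7
9  Quito    -4           -2                     -6    -2
6  Quito    -1            1                      0     1
4  Lagos     3            5                      8     5
3  Quito     5            7                     12     7
2  Lagos     9           11                     20    11
7  Lagos    19           21                     40    21
0  Quito    26           28                     54    28
Finally, max of column 'diff' = 28.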